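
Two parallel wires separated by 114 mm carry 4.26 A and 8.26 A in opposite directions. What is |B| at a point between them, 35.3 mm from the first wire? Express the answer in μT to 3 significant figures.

B ≈ 45.1 μT

Each long wire gives B = μ₀I/(2πd). Distances are d₁ = 0.0353 m and d₂ = 0.0787 m.
B₁ = 2.41×10⁻⁵ T, B₂ = 2.10×10⁻⁵ T.
Between antiparallel currents both contributions point the same way, so they add. B = B₁ + B₂ = 2.41×10⁻⁵ + 2.10×10⁻⁵ = 4.51×10⁻⁵ T.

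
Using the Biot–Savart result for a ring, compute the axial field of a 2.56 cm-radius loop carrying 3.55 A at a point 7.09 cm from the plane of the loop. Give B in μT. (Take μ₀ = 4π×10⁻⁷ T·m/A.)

On the axis of a circular loop, B = μ₀IR² / [2(R²+z²)^(3/2)].
R² + z² = (0.0256)² + (0.0709)² = 0.005682 m², and (R²+z²)^(3/2) = 4.28×10⁻⁴ m³.
B = (4π×10⁻⁷ × 3.55 × 0.0006554) / (2 × 4.28×10⁻⁴) = 3.41×10⁻⁶ T.

B ≈ 3.41 μT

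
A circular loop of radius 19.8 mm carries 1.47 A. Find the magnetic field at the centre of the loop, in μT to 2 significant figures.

At the centre of a circular loop the Biot–Savart law gives B = μ₀I/(2R).
B = (4π×10⁻⁷ × 1.47) / (2 × 0.0198) = 4.66×10⁻⁵ T.

B ≈ 47 μT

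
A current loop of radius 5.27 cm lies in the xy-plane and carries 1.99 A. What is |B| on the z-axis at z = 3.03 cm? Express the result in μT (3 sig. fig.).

B ≈ 15.5 μT

On the axis of a circular loop, B = μ₀IR² / [2(R²+z²)^(3/2)].
R² + z² = (0.0527)² + (0.0303)² = 0.003695 m², and (R²+z²)^(3/2) = 2.25×10⁻⁴ m³.
B = (4π×10⁻⁷ × 1.99 × 0.002777) / (2 × 2.25×10⁻⁴) = 1.55×10⁻⁵ T.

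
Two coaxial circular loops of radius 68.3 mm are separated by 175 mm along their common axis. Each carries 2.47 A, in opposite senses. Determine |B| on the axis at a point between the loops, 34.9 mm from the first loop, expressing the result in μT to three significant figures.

B ≈ 14.1 μT

Each loop contributes B = μ₀IR²/[2(R²+z²)^(3/2)] on the axis, with z measured from that loop.
Loop 1 (z = 0.0349 m): B₁ = 1.60×10⁻⁵ T. Loop 2 (z = 0.1401 m): B₂ = 1.91×10⁻⁶ T.
The fields oppose: B = |B₁ − B₂| = 1.41×10⁻⁵ T.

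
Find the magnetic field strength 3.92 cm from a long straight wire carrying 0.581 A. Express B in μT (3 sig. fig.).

For an infinitely long straight wire, B = μ₀I/(2πd).
B = (4π×10⁻⁷ × 0.581) / (2π × 0.0392) = 2.96×10⁻⁶ T.

B ≈ 2.96 μT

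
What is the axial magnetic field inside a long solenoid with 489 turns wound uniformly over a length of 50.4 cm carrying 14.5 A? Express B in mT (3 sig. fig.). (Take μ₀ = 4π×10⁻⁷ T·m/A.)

Inside a long solenoid, B = μ₀nI with n = 970.2 turns/m.
B = 4π×10⁻⁷ × 970.2 × 14.5 = 1.77×10⁻² T.

B ≈ 17.7 mT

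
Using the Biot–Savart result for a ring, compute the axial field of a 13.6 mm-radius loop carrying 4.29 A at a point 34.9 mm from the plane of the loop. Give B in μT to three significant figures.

B ≈ 9.49 μT

On the axis of a circular loop, B = μ₀IR² / [2(R²+z²)^(3/2)].
R² + z² = (0.0136)² + (0.0349)² = 0.001403 m², and (R²+z²)^(3/2) = 5.25×10⁻⁵ m³.
B = (4π×10⁻⁷ × 4.29 × 0.000185) / (2 × 5.25×10⁻⁵) = 9.49×10⁻⁶ T.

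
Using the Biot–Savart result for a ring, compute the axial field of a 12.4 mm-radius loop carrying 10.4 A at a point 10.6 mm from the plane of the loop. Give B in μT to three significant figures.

B ≈ 231 μT

On the axis of a circular loop, B = μ₀IR² / [2(R²+z²)^(3/2)].
R² + z² = (0.0124)² + (0.0106)² = 0.0002661 m², and (R²+z²)^(3/2) = 4.34×10⁻⁶ m³.
B = (4π×10⁻⁷ × 10.4 × 0.0001538) / (2 × 4.34×10⁻⁶) = 2.31×10⁻⁴ T.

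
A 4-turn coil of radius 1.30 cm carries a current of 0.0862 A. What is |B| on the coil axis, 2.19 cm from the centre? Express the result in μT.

B ≈ 2.22 μT

For an N-turn flat coil, B = Nμ₀IR²/[2(R²+z²)^(3/2)] with R = 0.013 m, z = 0.0219 m.
B = 4 × 5.54×10⁻⁷ T = 2.22×10⁻⁶ T.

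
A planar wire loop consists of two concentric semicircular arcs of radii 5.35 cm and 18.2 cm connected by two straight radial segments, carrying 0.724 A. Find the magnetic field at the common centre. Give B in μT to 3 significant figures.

B ≈ 3.00 μT

The radial connectors point toward the centre, so dl × r̂ = 0 and they contribute nothing.
Each semicircle gives μ₀I/(4R): inner arc 4.25×10⁻⁶ T, outer arc 1.25×10⁻⁶ T.
The two arcs carry current in opposite angular senses, so their fields oppose: B = |4.25×10⁻⁶ − 1.25×10⁻⁶| = 3.00×10⁻⁶ T.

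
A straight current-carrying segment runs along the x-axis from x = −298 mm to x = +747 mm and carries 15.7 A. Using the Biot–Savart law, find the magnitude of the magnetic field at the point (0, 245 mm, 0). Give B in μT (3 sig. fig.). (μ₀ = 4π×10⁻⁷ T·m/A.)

For a finite straight segment, B = (μ₀I/4πd)(sinθ₁ + sinθ₂), where θ₁, θ₂ are the angles from the perpendicular to each end.
The perpendicular distance is d = 0.245 m; the end-offsets along the wire are a = 0.298 m and b = 0.747 m.
sinθ₁ = 0.298/√(0.298²+0.245²) = 0.7725; sinθ₂ = 0.747/√(0.747²+0.245²) = 0.9502.
B = (4π×10⁻⁷ × 15.7) / (4π × 0.245) × (0.7725 + 0.9502) = 1.10×10⁻⁵ T.

B ≈ 11.0 μT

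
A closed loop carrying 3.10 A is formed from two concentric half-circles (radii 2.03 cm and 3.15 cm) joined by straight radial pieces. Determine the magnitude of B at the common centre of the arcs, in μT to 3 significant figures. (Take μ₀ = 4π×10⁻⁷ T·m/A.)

The radial connectors point toward the centre, so dl × r̂ = 0 and they contribute nothing.
Each semicircle gives μ₀I/(4R): inner arc 4.80×10⁻⁵ T, outer arc 3.09×10⁻⁵ T.
The two arcs carry current in opposite angular senses, so their fields oppose: B = |4.80×10⁻⁵ − 3.09×10⁻⁵| = 1.71×10⁻⁵ T.

B ≈ 17.1 μT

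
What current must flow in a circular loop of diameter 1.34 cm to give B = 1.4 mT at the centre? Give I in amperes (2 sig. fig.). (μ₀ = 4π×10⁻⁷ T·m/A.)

At the centre of a circular loop B = μ₀I/(2R), so I = 2RB/μ₀.
With R = 0.0067 m, I = 2 × 0.0067 × 1.40×10⁻³ / (4π×10⁻⁷) = 14.9 A.

I ≈ 15 A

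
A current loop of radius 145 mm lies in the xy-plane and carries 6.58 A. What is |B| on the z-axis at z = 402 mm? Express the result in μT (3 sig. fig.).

On the axis of a circular loop, B = μ₀IR² / [2(R²+z²)^(3/2)].
R² + z² = (0.145)² + (0.402)² = 0.1826 m², and (R²+z²)^(3/2) = 7.80×10⁻² m³.
B = (4π×10⁻⁷ × 6.58 × 0.02102) / (2 × 7.80×10⁻²) = 1.11×10⁻⁶ T.

B ≈ 1.11 μT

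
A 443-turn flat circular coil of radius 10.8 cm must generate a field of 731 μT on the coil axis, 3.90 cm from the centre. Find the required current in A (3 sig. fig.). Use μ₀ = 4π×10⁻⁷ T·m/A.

For an N-turn coil, B = Nμ₀IR²/[2(R²+z²)^(3/2)] with R = 0.108 m, z = 0.039 m, so I = 2B(R²+z²)^(3/2)/(Nμ₀R²) = 2 × 7.31×10⁻⁴ × 1.51×10⁻³ / (443 × 4π×10⁻⁷ × 0.01166) = 0.341 A.

I ≈ 0.341 A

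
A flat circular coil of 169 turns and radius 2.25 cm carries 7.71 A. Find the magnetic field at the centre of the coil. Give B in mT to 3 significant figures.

B ≈ 36.4 mT

For an N-turn flat coil, B = Nμ₀I/(2R) with R = 0.0225 m.
B = 169 × 2.15×10⁻⁴ T = 3.64×10⁻² T.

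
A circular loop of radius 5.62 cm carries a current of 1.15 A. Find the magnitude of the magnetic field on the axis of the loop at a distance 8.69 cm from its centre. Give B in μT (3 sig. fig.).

B ≈ 2.06 μT

On the axis of a circular loop, B = μ₀IR² / [2(R²+z²)^(3/2)].
R² + z² = (0.0562)² + (0.0869)² = 0.01071 m², and (R²+z²)^(3/2) = 1.11×10⁻³ m³.
B = (4π×10⁻⁷ × 1.15 × 0.003158) / (2 × 1.11×10⁻³) = 2.06×10⁻⁶ T.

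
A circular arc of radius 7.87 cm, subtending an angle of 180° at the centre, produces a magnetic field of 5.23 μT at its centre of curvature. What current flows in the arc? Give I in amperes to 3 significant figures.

For a circular arc, B = μ₀Iφ/(4πR) with φ in radians; here φ = 3.142 rad.
So I = 4πRB/(μ₀φ) = 4π × 0.0787 × 5.23×10⁻⁶ / (4π×10⁻⁷ × 3.142) = 1.31 A.

I ≈ 1.31 A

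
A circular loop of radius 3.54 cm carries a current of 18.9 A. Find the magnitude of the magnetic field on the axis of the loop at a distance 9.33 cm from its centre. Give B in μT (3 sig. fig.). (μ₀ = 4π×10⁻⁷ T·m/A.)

On the axis of a circular loop, B = μ₀IR² / [2(R²+z²)^(3/2)].
R² + z² = (0.0354)² + (0.0933)² = 0.009958 m², and (R²+z²)^(3/2) = 9.94×10⁻⁴ m³.
B = (4π×10⁻⁷ × 18.9 × 0.001253) / (2 × 9.94×10⁻⁴) = 1.50×10⁻⁵ T.

B ≈ 15.0 μT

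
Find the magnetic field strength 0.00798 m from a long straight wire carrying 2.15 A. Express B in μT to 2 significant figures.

For an infinitely long straight wire, B = μ₀I/(2πd).
B = (4π×10⁻⁷ × 2.15) / (2π × 0.00798) = 5.39×10⁻⁵ T.

B ≈ 54 μT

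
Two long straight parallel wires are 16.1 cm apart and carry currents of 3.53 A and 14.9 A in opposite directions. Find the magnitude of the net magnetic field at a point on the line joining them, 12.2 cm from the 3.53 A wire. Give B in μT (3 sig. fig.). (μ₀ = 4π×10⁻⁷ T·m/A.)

Each long wire gives B = μ₀I/(2πd). Distances are d₁ = 0.122 m and d₂ = 0.039 m.
B₁ = 5.79×10⁻⁶ T, B₂ = 7.64×10⁻⁵ T.
Between antiparallel currents both contributions point the same way, so they add. B = B₁ + B₂ = 5.79×10⁻⁶ + 7.64×10⁻⁵ = 8.22×10⁻⁵ T.

B ≈ 82.2 μT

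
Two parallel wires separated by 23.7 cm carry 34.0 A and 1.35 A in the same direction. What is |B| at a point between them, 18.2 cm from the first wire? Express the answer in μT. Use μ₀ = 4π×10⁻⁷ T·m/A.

Each long wire gives B = μ₀I/(2πd). Distances are d₁ = 0.182 m and d₂ = 0.055 m.
B₁ = 3.74×10⁻⁵ T, B₂ = 4.91×10⁻⁶ T.
Between parallel currents the two contributions point in opposite directions, so they subtract. B = |B₁ − B₂| = |3.74×10⁻⁵ − 4.91×10⁻⁶| = 3.25×10⁻⁵ T.

B ≈ 32.5 μT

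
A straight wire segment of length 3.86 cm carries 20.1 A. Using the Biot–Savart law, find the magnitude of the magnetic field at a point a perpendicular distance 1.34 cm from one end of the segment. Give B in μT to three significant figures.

B ≈ 142 μT

For a finite straight segment, B = (μ₀I/4πd)(sinθ₁ + sinθ₂), where θ₁, θ₂ are the angles from the perpendicular to each end.
The perpendicular foot is at one end, so the two end-offsets along the wire are 0 and L = 0.0386 m.
sinθ₁ = 0/√(0²+0.0134²) = 0.0000; sinθ₂ = 0.0386/√(0.0386²+0.0134²) = 0.9447.
B = (4π×10⁻⁷ × 20.1) / (4π × 0.0134) × (0.0000 + 0.9447) = 1.42×10⁻⁴ T.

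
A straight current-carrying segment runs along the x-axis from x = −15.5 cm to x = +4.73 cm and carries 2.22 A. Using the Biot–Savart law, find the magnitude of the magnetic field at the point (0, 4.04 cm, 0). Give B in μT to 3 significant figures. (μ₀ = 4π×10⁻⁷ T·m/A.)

For a finite straight segment, B = (μ₀I/4πd)(sinθ₁ + sinθ₂), where θ₁, θ₂ are the angles from the perpendicular to each end.
The perpendicular distance is d = 0.0404 m; the end-offsets along the wire are a = 0.155 m and b = 0.0473 m.
sinθ₁ = 0.155/√(0.155²+0.0404²) = 0.9677; sinθ₂ = 0.0473/√(0.0473²+0.0404²) = 0.7604.
B = (4π×10⁻⁷ × 2.22) / (4π × 0.0404) × (0.9677 + 0.7604) = 9.50×10⁻⁶ T.

B ≈ 9.50 μT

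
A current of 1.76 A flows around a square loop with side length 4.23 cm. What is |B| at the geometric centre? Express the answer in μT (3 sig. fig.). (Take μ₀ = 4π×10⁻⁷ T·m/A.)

Each side is a finite straight segment at perpendicular distance d = a/(2 tan(π/4)) = 0.02115 m from the centre, with end-angles ±π/4.
One side contributes B₁ = (μ₀I/4πd)·2 sin(π/4) = 1.18×10⁻⁵ T.
All 4 sides add in the same direction: B = 4 × 1.18×10⁻⁵ = 4.71×10⁻⁵ T.

B ≈ 47.1 μT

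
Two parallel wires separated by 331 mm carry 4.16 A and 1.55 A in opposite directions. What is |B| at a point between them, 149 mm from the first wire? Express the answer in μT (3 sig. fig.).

Each long wire gives B = μ₀I/(2πd). Distances are d₁ = 0.149 m and d₂ = 0.182 m.
B₁ = 5.58×10⁻⁶ T, B₂ = 1.70×10⁻⁶ T.
Between antiparallel currents both contributions point the same way, so they add. B = B₁ + B₂ = 5.58×10⁻⁶ + 1.70×10⁻⁶ = 7.29×10⁻⁶ T.

B ≈ 7.29 μT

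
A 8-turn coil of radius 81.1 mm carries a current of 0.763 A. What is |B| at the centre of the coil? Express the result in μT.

B ≈ 47.3 μT

For an N-turn flat coil, B = Nμ₀I/(2R) with R = 0.0811 m.
B = 8 × 5.91×10⁻⁶ T = 4.73×10⁻⁵ T.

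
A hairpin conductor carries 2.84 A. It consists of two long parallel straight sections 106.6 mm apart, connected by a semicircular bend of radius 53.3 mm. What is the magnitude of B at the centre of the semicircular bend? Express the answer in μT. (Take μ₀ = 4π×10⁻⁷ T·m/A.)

The semicircular arc contributes B_arc = μ₀I·π/(4πR) = μ₀I/(4R) = 1.67×10⁻⁵ T.
Each semi-infinite lead is at perpendicular distance R = 0.0533 m from the centre, with the perpendicular foot at its near end, so it contributes μ₀I/(4πR); both point the same way, together 1.07×10⁻⁵ T.
Arc and leads all point the same direction: B = 1.67×10⁻⁵ + 1.07×10⁻⁵ = 2.74×10⁻⁵ T.

B ≈ 27.4 μT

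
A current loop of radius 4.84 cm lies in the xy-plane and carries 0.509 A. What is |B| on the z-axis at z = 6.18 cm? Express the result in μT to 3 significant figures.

B ≈ 1.55 μT

On the axis of a circular loop, B = μ₀IR² / [2(R²+z²)^(3/2)].
R² + z² = (0.0484)² + (0.0618)² = 0.006162 m², and (R²+z²)^(3/2) = 4.84×10⁻⁴ m³.
B = (4π×10⁻⁷ × 0.509 × 0.002343) / (2 × 4.84×10⁻⁴) = 1.55×10⁻⁶ T.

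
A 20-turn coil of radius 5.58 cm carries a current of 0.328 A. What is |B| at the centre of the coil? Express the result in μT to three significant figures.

For an N-turn flat coil, B = Nμ₀I/(2R) with R = 0.0558 m.
B = 20 × 3.69×10⁻⁶ T = 7.39×10⁻⁵ T.

B ≈ 73.9 μT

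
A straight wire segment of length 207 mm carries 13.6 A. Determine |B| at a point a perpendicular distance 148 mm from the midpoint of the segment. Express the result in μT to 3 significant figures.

For a finite straight segment, B = (μ₀I/4πd)(sinθ₁ + sinθ₂), where θ₁, θ₂ are the angles from the perpendicular to each end.
The perpendicular from the point meets the wire at its midpoint, so each end is L/2 = 0.1035 m away along the wire.
sinθ₁ = 0.1035/√(0.1035²+0.148²) = 0.5731; sinθ₂ = 0.1035/√(0.1035²+0.148²) = 0.5731.
B = (4π×10⁻⁷ × 13.6) / (4π × 0.148) × (0.5731 + 0.5731) = 1.05×10⁻⁵ T.

B ≈ 10.5 μT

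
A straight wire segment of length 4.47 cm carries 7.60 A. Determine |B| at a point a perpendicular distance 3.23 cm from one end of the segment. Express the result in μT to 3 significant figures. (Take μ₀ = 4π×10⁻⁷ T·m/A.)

B ≈ 19.1 μT

For a finite straight segment, B = (μ₀I/4πd)(sinθ₁ + sinθ₂), where θ₁, θ₂ are the angles from the perpendicular to each end.
The perpendicular foot is at one end, so the two end-offsets along the wire are 0 and L = 0.0447 m.
sinθ₁ = 0/√(0²+0.0323²) = 0.0000; sinθ₂ = 0.0447/√(0.0447²+0.0323²) = 0.8105.
B = (4π×10⁻⁷ × 7.60) / (4π × 0.0323) × (0.0000 + 0.8105) = 1.91×10⁻⁵ T.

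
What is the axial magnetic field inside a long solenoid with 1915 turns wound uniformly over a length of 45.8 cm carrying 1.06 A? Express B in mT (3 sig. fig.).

B ≈ 5.57 mT

Inside a long solenoid, B = μ₀nI with n = 4181 turns/m.
B = 4π×10⁻⁷ × 4181 × 1.06 = 5.57×10⁻³ T.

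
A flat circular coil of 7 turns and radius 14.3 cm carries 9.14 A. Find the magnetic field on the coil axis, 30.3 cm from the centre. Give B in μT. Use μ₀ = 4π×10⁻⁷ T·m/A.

For an N-turn flat coil, B = Nμ₀IR²/[2(R²+z²)^(3/2)] with R = 0.143 m, z = 0.303 m.
B = 7 × 3.12×10⁻⁶ T = 2.19×10⁻⁵ T.

B ≈ 21.9 μT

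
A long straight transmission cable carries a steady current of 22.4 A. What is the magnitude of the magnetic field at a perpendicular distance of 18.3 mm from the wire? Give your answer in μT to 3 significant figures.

For an infinitely long straight wire, B = μ₀I/(2πd).
B = (4π×10⁻⁷ × 22.4) / (2π × 0.0183) = 2.45×10⁻⁴ T.

B ≈ 245 μT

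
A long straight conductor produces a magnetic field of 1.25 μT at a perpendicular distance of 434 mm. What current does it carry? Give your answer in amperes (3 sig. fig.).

For a long straight wire B = μ₀I/(2πd), so I = 2πdB/μ₀.
I = 2π × 0.434 × 1.25×10⁻⁶ / (4π×10⁻⁷) = 2.71 A.

I ≈ 2.71 A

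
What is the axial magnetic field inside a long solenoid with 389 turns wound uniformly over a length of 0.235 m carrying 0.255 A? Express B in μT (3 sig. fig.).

B ≈ 530 μT

Inside a long solenoid, B = μ₀nI with n = 1655 turns/m.
B = 4π×10⁻⁷ × 1655 × 0.255 = 5.30×10⁻⁴ T.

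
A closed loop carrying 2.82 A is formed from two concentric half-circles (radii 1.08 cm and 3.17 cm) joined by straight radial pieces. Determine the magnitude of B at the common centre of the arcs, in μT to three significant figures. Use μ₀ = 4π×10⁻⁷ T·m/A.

The radial connectors point toward the centre, so dl × r̂ = 0 and they contribute nothing.
Each semicircle gives μ₀I/(4R): inner arc 8.20×10⁻⁵ T, outer arc 2.79×10⁻⁵ T.
The two arcs carry current in opposite angular senses, so their fields oppose: B = |8.20×10⁻⁵ − 2.79×10⁻⁵| = 5.41×10⁻⁵ T.

B ≈ 54.1 μT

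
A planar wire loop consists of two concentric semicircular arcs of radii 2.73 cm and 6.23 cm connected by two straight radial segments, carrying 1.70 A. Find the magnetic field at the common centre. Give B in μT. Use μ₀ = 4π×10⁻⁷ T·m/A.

B ≈ 11.0 μT

The radial connectors point toward the centre, so dl × r̂ = 0 and they contribute nothing.
Each semicircle gives μ₀I/(4R): inner arc 1.96×10⁻⁵ T, outer arc 8.57×10⁻⁶ T.
The two arcs carry current in opposite angular senses, so their fields oppose: B = |1.96×10⁻⁵ − 8.57×10⁻⁶| = 1.10×10⁻⁵ T.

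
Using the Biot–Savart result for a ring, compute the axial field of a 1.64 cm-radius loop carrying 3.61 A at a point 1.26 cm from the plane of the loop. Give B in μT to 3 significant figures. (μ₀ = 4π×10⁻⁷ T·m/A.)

B ≈ 69.0 μT

On the axis of a circular loop, B = μ₀IR² / [2(R²+z²)^(3/2)].
R² + z² = (0.0164)² + (0.0126)² = 0.0004277 m², and (R²+z²)^(3/2) = 8.85×10⁻⁶ m³.
B = (4π×10⁻⁷ × 3.61 × 0.000269) / (2 × 8.85×10⁻⁶) = 6.90×10⁻⁵ T.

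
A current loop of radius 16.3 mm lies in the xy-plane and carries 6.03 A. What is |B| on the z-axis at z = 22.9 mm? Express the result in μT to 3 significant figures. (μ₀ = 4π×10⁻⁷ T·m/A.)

On the axis of a circular loop, B = μ₀IR² / [2(R²+z²)^(3/2)].
R² + z² = (0.0163)² + (0.0229)² = 0.0007901 m², and (R²+z²)^(3/2) = 2.22×10⁻⁵ m³.
B = (4π×10⁻⁷ × 6.03 × 0.0002657) / (2 × 2.22×10⁻⁵) = 4.53×10⁻⁵ T.

B ≈ 45.3 μT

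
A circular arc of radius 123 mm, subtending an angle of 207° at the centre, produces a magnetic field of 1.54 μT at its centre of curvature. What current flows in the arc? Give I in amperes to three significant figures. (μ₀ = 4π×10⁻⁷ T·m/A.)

I ≈ 0.524 A

For a circular arc, B = μ₀Iφ/(4πR) with φ in radians; here φ = 3.613 rad.
So I = 4πRB/(μ₀φ) = 4π × 0.123 × 1.54×10⁻⁶ / (4π×10⁻⁷ × 3.613) = 0.524 A.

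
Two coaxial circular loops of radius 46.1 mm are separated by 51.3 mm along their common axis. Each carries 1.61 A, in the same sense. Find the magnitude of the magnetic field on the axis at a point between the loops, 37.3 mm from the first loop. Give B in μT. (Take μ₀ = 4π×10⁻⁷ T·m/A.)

Each loop contributes B = μ₀IR²/[2(R²+z²)^(3/2)] on the axis, with z measured from that loop.
Loop 1 (z = 0.0373 m): B₁ = 1.03×10⁻⁵ T. Loop 2 (z = 0.014 m): B₂ = 1.92×10⁻⁵ T.
The fields add: B = B₁ + B₂ = 2.95×10⁻⁵ T.

B ≈ 29.5 μT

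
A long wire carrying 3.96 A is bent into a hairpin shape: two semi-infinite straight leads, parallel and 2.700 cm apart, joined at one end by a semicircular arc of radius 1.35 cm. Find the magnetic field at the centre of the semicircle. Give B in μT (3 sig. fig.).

The semicircular arc contributes B_arc = μ₀I·π/(4πR) = μ₀I/(4R) = 9.22×10⁻⁵ T.
Each semi-infinite lead is at perpendicular distance R = 0.0135 m from the centre, with the perpendicular foot at its near end, so it contributes μ₀I/(4πR); both point the same way, together 5.87×10⁻⁵ T.
Arc and leads all point the same direction: B = 9.22×10⁻⁵ + 5.87×10⁻⁵ = 1.51×10⁻⁴ T.

B ≈ 151 μT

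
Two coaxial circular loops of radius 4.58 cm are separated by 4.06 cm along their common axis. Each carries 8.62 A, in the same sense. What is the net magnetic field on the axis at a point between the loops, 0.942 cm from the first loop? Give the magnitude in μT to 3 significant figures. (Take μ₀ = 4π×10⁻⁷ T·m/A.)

Each loop contributes B = μ₀IR²/[2(R²+z²)^(3/2)] on the axis, with z measured from that loop.
Loop 1 (z = 0.00942 m): B₁ = 1.11×10⁻⁴ T. Loop 2 (z = 0.03118 m): B₂ = 6.68×10⁻⁵ T.
The fields add: B = B₁ + B₂ = 1.78×10⁻⁴ T.

B ≈ 178 μT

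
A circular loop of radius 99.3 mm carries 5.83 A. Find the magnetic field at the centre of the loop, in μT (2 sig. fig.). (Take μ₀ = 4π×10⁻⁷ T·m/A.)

At the centre of a circular loop the Biot–Savart law gives B = μ₀I/(2R).
B = (4π×10⁻⁷ × 5.83) / (2 × 0.0993) = 3.69×10⁻⁵ T.

B ≈ 37 μT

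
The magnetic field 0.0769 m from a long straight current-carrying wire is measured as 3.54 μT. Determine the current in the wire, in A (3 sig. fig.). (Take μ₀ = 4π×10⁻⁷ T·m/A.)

I ≈ 1.36 A

For a long straight wire B = μ₀I/(2πd), so I = 2πdB/μ₀.
I = 2π × 0.0769 × 3.54×10⁻⁶ / (4π×10⁻⁷) = 1.36 A.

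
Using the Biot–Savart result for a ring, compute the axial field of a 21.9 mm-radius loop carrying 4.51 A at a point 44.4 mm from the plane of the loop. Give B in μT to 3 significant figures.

B ≈ 11.2 μT

On the axis of a circular loop, B = μ₀IR² / [2(R²+z²)^(3/2)].
R² + z² = (0.0219)² + (0.0444)² = 0.002451 m², and (R²+z²)^(3/2) = 1.21×10⁻⁴ m³.
B = (4π×10⁻⁷ × 4.51 × 0.0004796) / (2 × 1.21×10⁻⁴) = 1.12×10⁻⁵ T.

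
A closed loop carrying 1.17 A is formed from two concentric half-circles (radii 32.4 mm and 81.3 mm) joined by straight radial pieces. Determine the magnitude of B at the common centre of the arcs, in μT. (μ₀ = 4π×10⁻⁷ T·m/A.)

The radial connectors point toward the centre, so dl × r̂ = 0 and they contribute nothing.
Each semicircle gives μ₀I/(4R): inner arc 1.13×10⁻⁵ T, outer arc 4.52×10⁻⁶ T.
The two arcs carry current in opposite angular senses, so their fields oppose: B = |1.13×10⁻⁵ − 4.52×10⁻⁶| = 6.82×10⁻⁶ T.

B ≈ 6.82 μT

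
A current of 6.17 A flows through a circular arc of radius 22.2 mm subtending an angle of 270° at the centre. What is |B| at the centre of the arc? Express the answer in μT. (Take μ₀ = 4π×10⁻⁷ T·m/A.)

The Biot–Savart field of a circular arc at its centre is B = μ₀Iφ/(4πR), with φ = 4.712 rad.
B = (4π×10⁻⁷ × 6.17 × 4.712) / (4π × 0.0222) = 1.31×10⁻⁴ T.

B ≈ 131 μT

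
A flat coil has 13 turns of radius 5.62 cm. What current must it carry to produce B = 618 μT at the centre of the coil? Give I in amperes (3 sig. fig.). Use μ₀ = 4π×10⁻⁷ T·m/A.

For an N-turn coil, B = Nμ₀I/(2R) with R = 0.0562 m, so I = 2RB/(Nμ₀) = 2 × 0.0562 × 6.18×10⁻⁴ / (13 × 4π×10⁻⁷) = 4.25 A.

I ≈ 4.25 A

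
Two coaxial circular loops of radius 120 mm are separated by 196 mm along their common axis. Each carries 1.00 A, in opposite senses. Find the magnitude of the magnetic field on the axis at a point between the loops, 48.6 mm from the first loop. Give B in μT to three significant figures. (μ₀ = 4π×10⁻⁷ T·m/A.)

Each loop contributes B = μ₀IR²/[2(R²+z²)^(3/2)] on the axis, with z measured from that loop.
Loop 1 (z = 0.0486 m): B₁ = 4.17×10⁻⁶ T. Loop 2 (z = 0.1474 m): B₂ = 1.32×10⁻⁶ T.
The fields oppose: B = |B₁ − B₂| = 2.85×10⁻⁶ T.

B ≈ 2.85 μT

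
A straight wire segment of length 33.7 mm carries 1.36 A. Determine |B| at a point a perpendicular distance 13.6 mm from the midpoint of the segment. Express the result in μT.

B ≈ 15.6 μT

For a finite straight segment, B = (μ₀I/4πd)(sinθ₁ + sinθ₂), where θ₁, θ₂ are the angles from the perpendicular to each end.
The perpendicular from the point meets the wire at its midpoint, so each end is L/2 = 0.01685 m away along the wire.
sinθ₁ = 0.01685/√(0.01685²+0.0136²) = 0.7782; sinθ₂ = 0.01685/√(0.01685²+0.0136²) = 0.7782.
B = (4π×10⁻⁷ × 1.36) / (4π × 0.0136) × (0.7782 + 0.7782) = 1.56×10⁻⁵ T.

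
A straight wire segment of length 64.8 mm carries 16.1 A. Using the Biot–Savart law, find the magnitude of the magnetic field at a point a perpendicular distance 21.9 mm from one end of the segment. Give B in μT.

B ≈ 69.6 μT

For a finite straight segment, B = (μ₀I/4πd)(sinθ₁ + sinθ₂), where θ₁, θ₂ are the angles from the perpendicular to each end.
The perpendicular foot is at one end, so the two end-offsets along the wire are 0 and L = 0.0648 m.
sinθ₁ = 0/√(0²+0.0219²) = 0.0000; sinθ₂ = 0.0648/√(0.0648²+0.0219²) = 0.9474.
B = (4π×10⁻⁷ × 16.1) / (4π × 0.0219) × (0.0000 + 0.9474) = 6.96×10⁻⁵ T.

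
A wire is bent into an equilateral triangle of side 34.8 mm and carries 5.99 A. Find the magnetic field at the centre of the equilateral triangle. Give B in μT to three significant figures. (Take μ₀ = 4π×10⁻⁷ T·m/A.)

B ≈ 310 μT

Each side is a finite straight segment at perpendicular distance d = a/(2 tan(π/3)) = 0.01005 m from the centre, with end-angles ±π/3.
One side contributes B₁ = (μ₀I/4πd)·2 sin(π/3) = 1.03×10⁻⁴ T.
All 3 sides add in the same direction: B = 3 × 1.03×10⁻⁴ = 3.10×10⁻⁴ T.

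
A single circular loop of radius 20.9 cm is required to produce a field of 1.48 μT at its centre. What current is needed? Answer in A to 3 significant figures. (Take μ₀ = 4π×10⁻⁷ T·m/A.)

I ≈ 0.492 A

At the centre of a circular loop B = μ₀I/(2R), so I = 2RB/μ₀.
With R = 0.209 m, I = 2 × 0.209 × 1.48×10⁻⁶ / (4π×10⁻⁷) = 0.492 A.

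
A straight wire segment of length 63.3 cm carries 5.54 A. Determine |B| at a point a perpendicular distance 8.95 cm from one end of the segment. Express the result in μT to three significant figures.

For a finite straight segment, B = (μ₀I/4πd)(sinθ₁ + sinθ₂), where θ₁, θ₂ are the angles from the perpendicular to each end.
The perpendicular foot is at one end, so the two end-offsets along the wire are 0 and L = 0.633 m.
sinθ₁ = 0/√(0²+0.0895²) = 0.0000; sinθ₂ = 0.633/√(0.633²+0.0895²) = 0.9902.
B = (4π×10⁻⁷ × 5.54) / (4π × 0.0895) × (0.0000 + 0.9902) = 6.13×10⁻⁶ T.

B ≈ 6.13 μT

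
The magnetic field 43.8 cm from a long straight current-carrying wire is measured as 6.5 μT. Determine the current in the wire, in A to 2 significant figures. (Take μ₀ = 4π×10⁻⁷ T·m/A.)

I ≈ 14 A

For a long straight wire B = μ₀I/(2πd), so I = 2πdB/μ₀.
I = 2π × 0.438 × 6.50×10⁻⁶ / (4π×10⁻⁷) = 14.2 A.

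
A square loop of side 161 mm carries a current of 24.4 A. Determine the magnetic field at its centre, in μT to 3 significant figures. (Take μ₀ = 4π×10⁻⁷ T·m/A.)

Each side is a finite straight segment at perpendicular distance d = a/(2 tan(π/4)) = 0.0805 m from the centre, with end-angles ±π/4.
One side contributes B₁ = (μ₀I/4πd)·2 sin(π/4) = 4.29×10⁻⁵ T.
All 4 sides add in the same direction: B = 4 × 4.29×10⁻⁵ = 1.71×10⁻⁴ T.

B ≈ 171 μT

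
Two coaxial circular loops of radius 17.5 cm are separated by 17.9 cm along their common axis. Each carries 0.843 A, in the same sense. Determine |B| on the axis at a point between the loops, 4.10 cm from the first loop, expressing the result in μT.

Each loop contributes B = μ₀IR²/[2(R²+z²)^(3/2)] on the axis, with z measured from that loop.
Loop 1 (z = 0.041 m): B₁ = 2.79×10⁻⁶ T. Loop 2 (z = 0.138 m): B₂ = 1.47×10⁻⁶ T.
The fields add: B = B₁ + B₂ = 4.26×10⁻⁶ T.

B ≈ 4.26 μT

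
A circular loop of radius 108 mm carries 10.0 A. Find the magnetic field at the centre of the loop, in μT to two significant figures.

At the centre of a circular loop the Biot–Savart law gives B = μ₀I/(2R).
B = (4π×10⁻⁷ × 10.0) / (2 × 0.108) = 5.82×10⁻⁵ T.

B ≈ 58 μT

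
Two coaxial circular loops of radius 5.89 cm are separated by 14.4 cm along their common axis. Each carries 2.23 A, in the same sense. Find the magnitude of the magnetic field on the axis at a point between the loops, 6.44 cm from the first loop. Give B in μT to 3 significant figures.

Each loop contributes B = μ₀IR²/[2(R²+z²)^(3/2)] on the axis, with z measured from that loop.
Loop 1 (z = 0.0644 m): B₁ = 7.31×10⁻⁶ T. Loop 2 (z = 0.0796 m): B₂ = 5.01×10⁻⁶ T.
The fields add: B = B₁ + B₂ = 1.23×10⁻⁵ T.

B ≈ 12.3 μT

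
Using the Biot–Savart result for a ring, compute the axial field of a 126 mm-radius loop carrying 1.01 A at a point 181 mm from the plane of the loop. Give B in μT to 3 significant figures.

B ≈ 0.939 μT

On the axis of a circular loop, B = μ₀IR² / [2(R²+z²)^(3/2)].
R² + z² = (0.126)² + (0.181)² = 0.04864 m², and (R²+z²)^(3/2) = 1.07×10⁻² m³.
B = (4π×10⁻⁷ × 1.01 × 0.01588) / (2 × 1.07×10⁻²) = 9.39×10⁻⁷ T.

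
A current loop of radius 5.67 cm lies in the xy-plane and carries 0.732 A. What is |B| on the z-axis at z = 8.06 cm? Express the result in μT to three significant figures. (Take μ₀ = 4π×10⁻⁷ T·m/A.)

On the axis of a circular loop, B = μ₀IR² / [2(R²+z²)^(3/2)].
R² + z² = (0.0567)² + (0.0806)² = 0.009711 m², and (R²+z²)^(3/2) = 9.57×10⁻⁴ m³.
B = (4π×10⁻⁷ × 0.732 × 0.003215) / (2 × 9.57×10⁻⁴) = 1.55×10⁻⁶ T.

B ≈ 1.55 μT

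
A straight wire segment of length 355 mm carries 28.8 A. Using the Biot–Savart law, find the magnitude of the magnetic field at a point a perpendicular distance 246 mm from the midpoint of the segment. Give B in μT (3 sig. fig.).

B ≈ 13.7 μT

For a finite straight segment, B = (μ₀I/4πd)(sinθ₁ + sinθ₂), where θ₁, θ₂ are the angles from the perpendicular to each end.
The perpendicular from the point meets the wire at its midpoint, so each end is L/2 = 0.1775 m away along the wire.
sinθ₁ = 0.1775/√(0.1775²+0.246²) = 0.5851; sinθ₂ = 0.1775/√(0.1775²+0.246²) = 0.5851.
B = (4π×10⁻⁷ × 28.8) / (4π × 0.246) × (0.5851 + 0.5851) = 1.37×10⁻⁵ T.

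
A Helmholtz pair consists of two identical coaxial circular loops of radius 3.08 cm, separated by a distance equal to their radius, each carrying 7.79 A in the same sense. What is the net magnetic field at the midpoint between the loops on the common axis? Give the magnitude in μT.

B ≈ 227 μT

Each loop contributes B = μ₀IR²/[2(R²+z²)^(3/2)] on the axis, with z measured from that loop.
Loop 1 (z = 0.0154 m): B₁ = 1.14×10⁻⁴ T. Loop 2 (z = 0.0154 m): B₂ = 1.14×10⁻⁴ T.
The fields add: B = B₁ + B₂ = 2.27×10⁻⁴ T.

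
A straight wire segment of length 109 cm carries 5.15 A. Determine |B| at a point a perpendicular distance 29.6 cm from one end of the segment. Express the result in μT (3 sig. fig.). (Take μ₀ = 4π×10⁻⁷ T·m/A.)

B ≈ 1.68 μT

For a finite straight segment, B = (μ₀I/4πd)(sinθ₁ + sinθ₂), where θ₁, θ₂ are the angles from the perpendicular to each end.
The perpendicular foot is at one end, so the two end-offsets along the wire are 0 and L = 1.09 m.
sinθ₁ = 0/√(0²+0.296²) = 0.0000; sinθ₂ = 1.09/√(1.09²+0.296²) = 0.9650.
B = (4π×10⁻⁷ × 5.15) / (4π × 0.296) × (0.0000 + 0.9650) = 1.68×10⁻⁶ T.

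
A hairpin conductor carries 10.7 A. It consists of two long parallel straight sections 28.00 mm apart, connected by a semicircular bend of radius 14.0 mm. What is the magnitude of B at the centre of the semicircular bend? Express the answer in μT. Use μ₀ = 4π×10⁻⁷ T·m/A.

B ≈ 393 μT

The semicircular arc contributes B_arc = μ₀I·π/(4πR) = μ₀I/(4R) = 2.40×10⁻⁴ T.
Each semi-infinite lead is at perpendicular distance R = 0.014 m from the centre, with the perpendicular foot at its near end, so it contributes μ₀I/(4πR); both point the same way, together 1.53×10⁻⁴ T.
Arc and leads all point the same direction: B = 2.40×10⁻⁴ + 1.53×10⁻⁴ = 3.93×10⁻⁴ T.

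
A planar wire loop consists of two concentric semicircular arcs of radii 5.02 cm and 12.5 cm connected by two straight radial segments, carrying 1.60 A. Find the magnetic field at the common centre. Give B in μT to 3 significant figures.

B ≈ 5.99 μT

The radial connectors point toward the centre, so dl × r̂ = 0 and they contribute nothing.
Each semicircle gives μ₀I/(4R): inner arc 1.00×10⁻⁵ T, outer arc 4.02×10⁻⁶ T.
The two arcs carry current in opposite angular senses, so their fields oppose: B = |1.00×10⁻⁵ − 4.02×10⁻⁶| = 5.99×10⁻⁶ T.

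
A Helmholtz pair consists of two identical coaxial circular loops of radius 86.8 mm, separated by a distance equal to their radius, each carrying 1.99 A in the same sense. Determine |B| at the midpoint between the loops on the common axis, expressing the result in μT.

B ≈ 20.6 μT

Each loop contributes B = μ₀IR²/[2(R²+z²)^(3/2)] on the axis, with z measured from that loop.
Loop 1 (z = 0.0434 m): B₁ = 1.03×10⁻⁵ T. Loop 2 (z = 0.0434 m): B₂ = 1.03×10⁻⁵ T.
The fields add: B = B₁ + B₂ = 2.06×10⁻⁵ T.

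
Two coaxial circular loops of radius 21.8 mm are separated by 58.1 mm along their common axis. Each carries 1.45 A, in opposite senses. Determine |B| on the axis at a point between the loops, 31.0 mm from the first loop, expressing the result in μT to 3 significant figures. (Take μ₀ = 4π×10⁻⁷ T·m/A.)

Each loop contributes B = μ₀IR²/[2(R²+z²)^(3/2)] on the axis, with z measured from that loop.
Loop 1 (z = 0.031 m): B₁ = 7.95×10⁻⁶ T. Loop 2 (z = 0.0271 m): B₂ = 1.03×10⁻⁵ T.
The fields oppose: B = |B₁ − B₂| = 2.34×10⁻⁶ T.

B ≈ 2.34 μT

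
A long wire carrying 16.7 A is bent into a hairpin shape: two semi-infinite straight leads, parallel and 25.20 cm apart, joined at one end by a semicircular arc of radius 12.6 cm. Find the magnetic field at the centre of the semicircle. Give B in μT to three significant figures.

B ≈ 68.1 μT

The semicircular arc contributes B_arc = μ₀I·π/(4πR) = μ₀I/(4R) = 4.16×10⁻⁵ T.
Each semi-infinite lead is at perpendicular distance R = 0.126 m from the centre, with the perpendicular foot at its near end, so it contributes μ₀I/(4πR); both point the same way, together 2.65×10⁻⁵ T.
Arc and leads all point the same direction: B = 4.16×10⁻⁵ + 2.65×10⁻⁵ = 6.81×10⁻⁵ T.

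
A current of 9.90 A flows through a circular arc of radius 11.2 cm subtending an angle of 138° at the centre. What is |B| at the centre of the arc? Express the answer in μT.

The Biot–Savart field of a circular arc at its centre is B = μ₀Iφ/(4πR), with φ = 2.409 rad.
B = (4π×10⁻⁷ × 9.90 × 2.409) / (4π × 0.112) = 2.13×10⁻⁵ T.

B ≈ 21.3 μT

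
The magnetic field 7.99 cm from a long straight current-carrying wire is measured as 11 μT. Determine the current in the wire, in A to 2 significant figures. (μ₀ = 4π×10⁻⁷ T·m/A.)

I ≈ 4.4 A

For a long straight wire B = μ₀I/(2πd), so I = 2πdB/μ₀.
I = 2π × 0.0799 × 1.10×10⁻⁵ / (4π×10⁻⁷) = 4.39 A.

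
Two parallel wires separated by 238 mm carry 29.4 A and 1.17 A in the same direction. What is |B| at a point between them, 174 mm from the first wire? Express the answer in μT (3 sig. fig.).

B ≈ 30.1 μT

Each long wire gives B = μ₀I/(2πd). Distances are d₁ = 0.174 m and d₂ = 0.064 m.
B₁ = 3.38×10⁻⁵ T, B₂ = 3.66×10⁻⁶ T.
Between parallel currents the two contributions point in opposite directions, so they subtract. B = |B₁ − B₂| = |3.38×10⁻⁵ − 3.66×10⁻⁶| = 3.01×10⁻⁵ T.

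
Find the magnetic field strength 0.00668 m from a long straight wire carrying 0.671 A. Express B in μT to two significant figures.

B ≈ 20 μT

For an infinitely long straight wire, B = μ₀I/(2πd).
B = (4π×10⁻⁷ × 0.671) / (2π × 0.00668) = 2.01×10⁻⁵ T.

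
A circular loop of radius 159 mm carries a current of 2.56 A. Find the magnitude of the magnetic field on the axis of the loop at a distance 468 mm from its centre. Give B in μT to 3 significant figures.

On the axis of a circular loop, B = μ₀IR² / [2(R²+z²)^(3/2)].
R² + z² = (0.159)² + (0.468)² = 0.2443 m², and (R²+z²)^(3/2) = 0.121 m³.
B = (4π×10⁻⁷ × 2.56 × 0.02528) / (2 × 0.121) = 3.37×10⁻⁷ T.

B ≈ 0.337 μT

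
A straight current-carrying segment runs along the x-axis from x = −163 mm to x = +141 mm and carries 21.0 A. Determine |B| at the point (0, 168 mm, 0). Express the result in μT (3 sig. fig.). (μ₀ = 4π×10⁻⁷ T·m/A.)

B ≈ 16.7 μT

For a finite straight segment, B = (μ₀I/4πd)(sinθ₁ + sinθ₂), where θ₁, θ₂ are the angles from the perpendicular to each end.
The perpendicular distance is d = 0.168 m; the end-offsets along the wire are a = 0.163 m and b = 0.141 m.
sinθ₁ = 0.163/√(0.163²+0.168²) = 0.6963; sinθ₂ = 0.141/√(0.141²+0.168²) = 0.6429.
B = (4π×10⁻⁷ × 21.0) / (4π × 0.168) × (0.6963 + 0.6429) = 1.67×10⁻⁵ T.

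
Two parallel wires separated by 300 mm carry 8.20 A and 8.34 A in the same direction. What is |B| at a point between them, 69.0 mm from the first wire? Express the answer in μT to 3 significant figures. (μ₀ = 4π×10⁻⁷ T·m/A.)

Each long wire gives B = μ₀I/(2πd). Distances are d₁ = 0.069 m and d₂ = 0.231 m.
B₁ = 2.38×10⁻⁵ T, B₂ = 7.22×10⁻⁶ T.
Between parallel currents the two contributions point in opposite directions, so they subtract. B = |B₁ − B₂| = |2.38×10⁻⁵ − 7.22×10⁻⁶| = 1.65×10⁻⁵ T.

B ≈ 16.5 μT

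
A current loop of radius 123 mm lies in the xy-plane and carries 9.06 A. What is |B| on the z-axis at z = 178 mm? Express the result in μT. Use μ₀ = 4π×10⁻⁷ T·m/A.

B ≈ 8.50 μT

On the axis of a circular loop, B = μ₀IR² / [2(R²+z²)^(3/2)].
R² + z² = (0.123)² + (0.178)² = 0.04681 m², and (R²+z²)^(3/2) = 1.01×10⁻² m³.
B = (4π×10⁻⁷ × 9.06 × 0.01513) / (2 × 1.01×10⁻²) = 8.50×10⁻⁶ T.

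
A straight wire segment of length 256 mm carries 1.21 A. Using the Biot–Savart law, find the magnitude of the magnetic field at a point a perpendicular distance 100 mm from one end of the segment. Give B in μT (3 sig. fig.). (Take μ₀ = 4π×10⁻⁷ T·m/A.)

B ≈ 1.13 μT

For a finite straight segment, B = (μ₀I/4πd)(sinθ₁ + sinθ₂), where θ₁, θ₂ are the angles from the perpendicular to each end.
The perpendicular foot is at one end, so the two end-offsets along the wire are 0 and L = 0.256 m.
sinθ₁ = 0/√(0²+0.1²) = 0.0000; sinθ₂ = 0.256/√(0.256²+0.1²) = 0.9315.
B = (4π×10⁻⁷ × 1.21) / (4π × 0.1) × (0.0000 + 0.9315) = 1.13×10⁻⁶ T.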